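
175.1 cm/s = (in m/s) 1.751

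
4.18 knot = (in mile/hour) 4.81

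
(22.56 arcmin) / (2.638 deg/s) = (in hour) 3.959e-05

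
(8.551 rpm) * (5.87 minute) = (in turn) 50.19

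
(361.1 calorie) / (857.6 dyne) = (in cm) 1.762e+07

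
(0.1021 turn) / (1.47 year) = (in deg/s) 7.929e-07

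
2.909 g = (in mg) 2909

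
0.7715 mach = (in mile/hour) 587.6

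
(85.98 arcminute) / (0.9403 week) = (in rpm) 4.2e-07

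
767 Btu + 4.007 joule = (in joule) 8.092e+05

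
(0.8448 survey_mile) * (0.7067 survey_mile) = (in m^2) 1.546e+06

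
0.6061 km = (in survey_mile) 0.3766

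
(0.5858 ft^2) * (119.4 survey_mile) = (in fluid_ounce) 3.536e+08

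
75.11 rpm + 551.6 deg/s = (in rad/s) 17.49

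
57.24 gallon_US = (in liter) 216.7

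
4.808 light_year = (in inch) 1.791e+18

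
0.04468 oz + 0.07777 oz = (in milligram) 3471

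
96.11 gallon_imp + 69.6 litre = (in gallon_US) 133.8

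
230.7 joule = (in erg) 2.307e+09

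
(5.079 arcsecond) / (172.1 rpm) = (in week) 2.259e-12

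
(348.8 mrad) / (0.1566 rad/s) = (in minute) 0.03712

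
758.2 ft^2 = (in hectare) 0.007044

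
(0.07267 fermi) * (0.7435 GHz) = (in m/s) 5.403e-08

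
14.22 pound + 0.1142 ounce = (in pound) 14.23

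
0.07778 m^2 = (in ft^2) 0.8372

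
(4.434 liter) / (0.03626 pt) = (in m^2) 346.6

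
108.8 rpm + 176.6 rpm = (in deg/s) 1712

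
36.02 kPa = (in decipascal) 3.602e+05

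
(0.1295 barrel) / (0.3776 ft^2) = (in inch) 23.11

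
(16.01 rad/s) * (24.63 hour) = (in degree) 8.134e+07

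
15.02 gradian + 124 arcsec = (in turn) 0.03765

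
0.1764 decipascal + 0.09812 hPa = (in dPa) 98.3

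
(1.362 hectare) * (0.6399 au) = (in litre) 1.304e+18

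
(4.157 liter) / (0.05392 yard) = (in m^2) 0.08431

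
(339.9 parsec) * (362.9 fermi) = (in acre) 940.5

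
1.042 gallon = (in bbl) 0.02481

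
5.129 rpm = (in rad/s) 0.5371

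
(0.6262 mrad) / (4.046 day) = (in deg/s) 1.026e-07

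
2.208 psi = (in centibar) 15.22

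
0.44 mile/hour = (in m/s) 0.1967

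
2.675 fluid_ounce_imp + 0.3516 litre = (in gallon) 0.113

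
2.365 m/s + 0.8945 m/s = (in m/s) 3.26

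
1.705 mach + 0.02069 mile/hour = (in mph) 1299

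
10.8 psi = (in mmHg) 558.5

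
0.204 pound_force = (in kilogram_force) 0.09253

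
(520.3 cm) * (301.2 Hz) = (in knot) 3046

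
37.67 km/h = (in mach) 0.03073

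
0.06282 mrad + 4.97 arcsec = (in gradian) 0.005533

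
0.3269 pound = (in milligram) 1.483e+05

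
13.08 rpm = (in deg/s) 78.48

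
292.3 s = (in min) 4.872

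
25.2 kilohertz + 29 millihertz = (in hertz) 2.52e+04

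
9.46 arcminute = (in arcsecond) 567.6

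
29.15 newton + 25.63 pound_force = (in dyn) 1.432e+07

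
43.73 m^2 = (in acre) 0.01081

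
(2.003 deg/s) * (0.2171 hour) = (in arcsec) 5.636e+06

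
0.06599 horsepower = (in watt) 49.21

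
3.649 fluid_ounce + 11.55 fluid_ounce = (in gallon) 0.1187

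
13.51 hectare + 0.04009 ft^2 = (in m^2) 1.351e+05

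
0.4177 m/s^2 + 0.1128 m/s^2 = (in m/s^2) 0.5305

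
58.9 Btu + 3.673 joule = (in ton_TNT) 1.485e-05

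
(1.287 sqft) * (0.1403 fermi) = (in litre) 1.678e-14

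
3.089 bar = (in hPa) 3089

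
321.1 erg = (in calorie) 7.674e-06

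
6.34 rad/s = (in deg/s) 363.3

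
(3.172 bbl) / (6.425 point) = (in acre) 0.05498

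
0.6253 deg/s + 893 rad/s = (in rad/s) 893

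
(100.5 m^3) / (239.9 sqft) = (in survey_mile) 0.002802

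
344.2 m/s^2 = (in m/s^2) 344.2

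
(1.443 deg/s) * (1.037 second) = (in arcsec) 5387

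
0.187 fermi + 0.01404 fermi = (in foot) 6.596e-16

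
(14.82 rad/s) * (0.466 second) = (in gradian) 439.7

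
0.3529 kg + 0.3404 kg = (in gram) 693.3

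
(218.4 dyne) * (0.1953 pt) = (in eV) 9.392e+11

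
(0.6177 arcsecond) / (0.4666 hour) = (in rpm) 1.702e-08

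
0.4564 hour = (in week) 0.002717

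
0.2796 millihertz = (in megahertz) 2.796e-10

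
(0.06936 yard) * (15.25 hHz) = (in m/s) 96.72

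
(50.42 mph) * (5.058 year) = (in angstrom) 3.595e+19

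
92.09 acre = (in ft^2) 4.011e+06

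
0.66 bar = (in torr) 495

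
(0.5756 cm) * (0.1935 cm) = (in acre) 2.752e-09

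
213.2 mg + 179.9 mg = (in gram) 0.3931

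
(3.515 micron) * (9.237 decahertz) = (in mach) 9.535e-07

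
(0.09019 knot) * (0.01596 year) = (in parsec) 7.568e-13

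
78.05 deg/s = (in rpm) 13.01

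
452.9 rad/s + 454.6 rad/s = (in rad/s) 907.5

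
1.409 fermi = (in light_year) 1.489e-31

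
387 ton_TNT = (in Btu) 1.535e+09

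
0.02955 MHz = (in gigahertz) 2.955e-05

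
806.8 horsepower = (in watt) 6.016e+05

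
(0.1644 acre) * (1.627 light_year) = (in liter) 1.024e+22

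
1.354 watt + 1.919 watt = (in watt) 3.273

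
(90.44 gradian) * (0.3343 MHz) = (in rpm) 4.535e+06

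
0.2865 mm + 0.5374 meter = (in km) 0.0005377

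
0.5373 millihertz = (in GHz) 5.373e-13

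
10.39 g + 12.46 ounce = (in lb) 0.8017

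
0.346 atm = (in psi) 5.085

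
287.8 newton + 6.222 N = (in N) 294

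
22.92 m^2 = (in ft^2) 246.7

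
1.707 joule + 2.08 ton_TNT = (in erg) 8.703e+16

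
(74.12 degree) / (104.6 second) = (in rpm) 0.1181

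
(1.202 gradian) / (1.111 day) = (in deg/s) 1.127e-05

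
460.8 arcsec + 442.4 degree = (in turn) 1.229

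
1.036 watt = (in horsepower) 0.001389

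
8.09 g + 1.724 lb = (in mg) 7.901e+05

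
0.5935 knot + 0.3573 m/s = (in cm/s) 66.26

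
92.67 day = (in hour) 2224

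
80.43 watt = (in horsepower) 0.1079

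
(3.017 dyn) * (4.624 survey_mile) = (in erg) 2.245e+06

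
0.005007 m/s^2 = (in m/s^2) 0.005007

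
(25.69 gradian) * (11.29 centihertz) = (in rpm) 0.4351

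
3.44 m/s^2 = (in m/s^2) 3.44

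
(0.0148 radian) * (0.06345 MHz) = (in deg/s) 5.38e+04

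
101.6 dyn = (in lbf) 0.0002284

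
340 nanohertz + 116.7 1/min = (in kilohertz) 0.001945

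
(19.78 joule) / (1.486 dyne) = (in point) 3.773e+09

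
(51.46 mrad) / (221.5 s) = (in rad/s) 0.0002323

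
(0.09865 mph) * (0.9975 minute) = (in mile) 0.00164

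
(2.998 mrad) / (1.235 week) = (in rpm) 3.833e-08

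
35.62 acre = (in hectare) 14.41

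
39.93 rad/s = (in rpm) 381.3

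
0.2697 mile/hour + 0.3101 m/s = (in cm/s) 43.07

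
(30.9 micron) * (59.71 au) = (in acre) 6.82e+04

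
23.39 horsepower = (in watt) 1.744e+04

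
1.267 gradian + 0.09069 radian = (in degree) 6.336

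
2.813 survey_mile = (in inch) 1.782e+05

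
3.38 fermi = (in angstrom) 3.38e-05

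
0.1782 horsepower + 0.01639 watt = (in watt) 132.9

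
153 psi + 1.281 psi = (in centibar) 1064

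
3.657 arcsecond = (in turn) 2.822e-06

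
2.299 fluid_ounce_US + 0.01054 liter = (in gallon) 0.02075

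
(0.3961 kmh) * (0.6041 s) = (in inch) 2.617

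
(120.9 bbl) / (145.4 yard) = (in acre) 3.572e-05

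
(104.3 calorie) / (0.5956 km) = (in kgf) 0.07471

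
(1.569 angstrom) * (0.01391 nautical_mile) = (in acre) 9.988e-13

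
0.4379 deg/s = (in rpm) 0.07298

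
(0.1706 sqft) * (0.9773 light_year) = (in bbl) 9.217e+14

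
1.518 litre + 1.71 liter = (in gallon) 0.8527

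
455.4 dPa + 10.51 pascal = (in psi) 0.008129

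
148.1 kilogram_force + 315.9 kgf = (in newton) 4550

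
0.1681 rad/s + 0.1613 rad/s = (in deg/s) 18.87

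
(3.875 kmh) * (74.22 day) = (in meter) 6.902e+06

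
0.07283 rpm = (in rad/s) 0.007627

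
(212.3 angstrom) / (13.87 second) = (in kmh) 5.51e-09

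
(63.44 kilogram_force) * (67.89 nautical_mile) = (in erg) 7.822e+14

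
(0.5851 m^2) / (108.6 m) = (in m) 0.005388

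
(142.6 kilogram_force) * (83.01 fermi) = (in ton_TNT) 2.774e-20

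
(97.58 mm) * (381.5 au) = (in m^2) 5.569e+12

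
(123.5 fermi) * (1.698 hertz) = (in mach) 6.159e-16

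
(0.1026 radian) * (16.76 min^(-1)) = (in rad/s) 0.02866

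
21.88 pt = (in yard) 0.008441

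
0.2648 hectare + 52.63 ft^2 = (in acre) 0.6555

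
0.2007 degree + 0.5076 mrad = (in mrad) 4.01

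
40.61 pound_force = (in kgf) 18.42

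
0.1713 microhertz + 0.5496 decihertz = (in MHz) 5.496e-08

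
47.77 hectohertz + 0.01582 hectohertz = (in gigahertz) 4.779e-06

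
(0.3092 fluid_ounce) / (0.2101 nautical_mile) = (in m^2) 2.35e-08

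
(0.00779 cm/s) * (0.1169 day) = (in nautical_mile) 0.0004248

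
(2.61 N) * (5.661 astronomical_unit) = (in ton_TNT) 528.3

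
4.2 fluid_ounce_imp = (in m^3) 0.0001193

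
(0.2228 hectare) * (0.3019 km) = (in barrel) 4.231e+06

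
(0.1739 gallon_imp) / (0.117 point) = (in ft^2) 206.2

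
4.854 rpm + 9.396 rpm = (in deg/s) 85.5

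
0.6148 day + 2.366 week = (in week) 2.454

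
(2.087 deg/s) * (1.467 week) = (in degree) 1.852e+06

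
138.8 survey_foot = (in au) 2.828e-10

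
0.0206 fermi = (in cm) 2.06e-15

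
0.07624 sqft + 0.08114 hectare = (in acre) 0.2005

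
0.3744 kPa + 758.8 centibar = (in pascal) 7.592e+05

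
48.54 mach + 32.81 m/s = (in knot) 3.219e+04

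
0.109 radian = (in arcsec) 2.248e+04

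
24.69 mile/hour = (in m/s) 11.04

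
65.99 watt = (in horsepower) 0.08849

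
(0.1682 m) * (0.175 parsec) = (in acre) 2.244e+11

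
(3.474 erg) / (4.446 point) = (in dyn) 22.15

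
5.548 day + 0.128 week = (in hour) 154.7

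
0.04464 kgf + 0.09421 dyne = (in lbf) 0.09841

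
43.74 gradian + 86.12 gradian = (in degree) 116.9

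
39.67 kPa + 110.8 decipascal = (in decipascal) 3.968e+05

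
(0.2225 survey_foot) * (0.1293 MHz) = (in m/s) 8769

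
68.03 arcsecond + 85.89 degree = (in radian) 1.499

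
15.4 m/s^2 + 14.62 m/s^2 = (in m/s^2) 30.02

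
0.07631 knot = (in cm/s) 3.926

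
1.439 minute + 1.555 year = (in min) 8.173e+05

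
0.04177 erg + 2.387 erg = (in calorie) 5.805e-08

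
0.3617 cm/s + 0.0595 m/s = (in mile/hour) 0.1412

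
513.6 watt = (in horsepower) 0.6887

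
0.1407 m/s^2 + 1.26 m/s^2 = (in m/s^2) 1.401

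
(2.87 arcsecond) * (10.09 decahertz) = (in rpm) 0.01341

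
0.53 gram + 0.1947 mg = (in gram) 0.5302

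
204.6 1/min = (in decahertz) 0.341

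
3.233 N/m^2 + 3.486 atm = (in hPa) 3532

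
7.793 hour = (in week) 0.04639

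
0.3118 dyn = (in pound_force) 7.01e-07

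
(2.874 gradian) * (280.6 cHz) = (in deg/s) 7.258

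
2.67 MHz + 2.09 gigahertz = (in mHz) 2.093e+12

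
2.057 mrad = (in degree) 0.1179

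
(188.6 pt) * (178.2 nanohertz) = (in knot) 2.305e-08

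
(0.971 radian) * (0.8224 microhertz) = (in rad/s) 7.986e-07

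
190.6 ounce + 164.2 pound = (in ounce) 2818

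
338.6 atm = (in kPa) 3.431e+04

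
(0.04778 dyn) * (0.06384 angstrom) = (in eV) 19.04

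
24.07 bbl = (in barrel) 24.07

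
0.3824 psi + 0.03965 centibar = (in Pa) 2676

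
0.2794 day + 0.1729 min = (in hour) 6.708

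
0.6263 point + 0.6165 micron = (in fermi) 2.216e+11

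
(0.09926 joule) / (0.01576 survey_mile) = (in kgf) 0.0003991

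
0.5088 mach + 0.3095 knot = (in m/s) 173.4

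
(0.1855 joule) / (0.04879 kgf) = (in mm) 387.7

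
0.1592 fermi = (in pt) 4.513e-13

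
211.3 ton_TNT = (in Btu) 8.379e+08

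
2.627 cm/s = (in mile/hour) 0.05876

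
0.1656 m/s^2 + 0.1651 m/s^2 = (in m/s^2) 0.3307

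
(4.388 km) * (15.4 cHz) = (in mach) 1.985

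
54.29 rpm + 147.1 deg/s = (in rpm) 78.81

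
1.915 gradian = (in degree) 1.724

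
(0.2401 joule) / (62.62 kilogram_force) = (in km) 3.91e-07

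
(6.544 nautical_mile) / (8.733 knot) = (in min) 44.96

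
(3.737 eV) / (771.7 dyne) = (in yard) 8.485e-17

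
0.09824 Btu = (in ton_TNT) 2.477e-08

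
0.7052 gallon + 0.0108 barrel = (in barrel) 0.02759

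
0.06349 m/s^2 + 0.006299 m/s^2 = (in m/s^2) 0.06979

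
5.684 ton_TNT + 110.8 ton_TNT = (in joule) 4.874e+11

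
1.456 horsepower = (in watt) 1086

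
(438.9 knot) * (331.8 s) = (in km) 74.92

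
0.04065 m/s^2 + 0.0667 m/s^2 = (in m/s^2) 0.1074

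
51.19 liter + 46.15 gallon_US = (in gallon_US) 59.67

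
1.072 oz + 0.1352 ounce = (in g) 34.22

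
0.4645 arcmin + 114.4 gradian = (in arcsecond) 3.707e+05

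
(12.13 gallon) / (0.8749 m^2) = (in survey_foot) 0.1722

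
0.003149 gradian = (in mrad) 0.04946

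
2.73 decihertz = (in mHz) 273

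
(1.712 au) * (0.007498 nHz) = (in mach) 0.00564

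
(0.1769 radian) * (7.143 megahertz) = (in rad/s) 1.264e+06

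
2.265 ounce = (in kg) 0.06421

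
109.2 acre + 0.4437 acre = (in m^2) 4.437e+05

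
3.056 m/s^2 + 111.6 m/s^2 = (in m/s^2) 114.7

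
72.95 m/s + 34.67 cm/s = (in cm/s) 7330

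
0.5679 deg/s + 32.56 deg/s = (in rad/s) 0.5782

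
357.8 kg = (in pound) 788.8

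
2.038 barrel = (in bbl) 2.038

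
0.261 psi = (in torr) 13.5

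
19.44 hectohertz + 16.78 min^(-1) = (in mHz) 1.944e+06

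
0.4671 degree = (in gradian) 0.519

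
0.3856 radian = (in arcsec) 7.954e+04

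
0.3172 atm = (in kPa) 32.14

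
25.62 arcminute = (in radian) 0.007453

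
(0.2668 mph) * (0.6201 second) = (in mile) 4.596e-05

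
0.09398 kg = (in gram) 93.98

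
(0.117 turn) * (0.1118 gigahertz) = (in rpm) 7.848e+08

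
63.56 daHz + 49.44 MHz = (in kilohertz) 4.944e+04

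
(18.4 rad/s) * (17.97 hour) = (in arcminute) 4.092e+09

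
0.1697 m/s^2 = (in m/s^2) 0.1697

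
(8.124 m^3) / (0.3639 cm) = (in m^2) 2232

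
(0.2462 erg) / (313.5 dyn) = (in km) 7.853e-09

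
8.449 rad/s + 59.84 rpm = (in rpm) 140.5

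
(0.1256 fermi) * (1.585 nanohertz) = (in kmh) 7.167e-25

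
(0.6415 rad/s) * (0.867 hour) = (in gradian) 1.275e+05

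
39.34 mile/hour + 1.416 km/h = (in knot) 34.95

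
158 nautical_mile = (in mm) 2.926e+08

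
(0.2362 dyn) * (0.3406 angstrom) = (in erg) 8.045e-10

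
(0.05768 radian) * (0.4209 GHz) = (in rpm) 2.318e+08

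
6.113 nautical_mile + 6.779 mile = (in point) 6.302e+07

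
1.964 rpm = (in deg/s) 11.78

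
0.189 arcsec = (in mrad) 0.0009163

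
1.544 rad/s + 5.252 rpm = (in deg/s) 120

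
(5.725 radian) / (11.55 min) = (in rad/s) 0.008261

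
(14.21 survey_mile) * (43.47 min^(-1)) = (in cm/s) 1.657e+06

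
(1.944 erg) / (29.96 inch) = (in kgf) 2.605e-08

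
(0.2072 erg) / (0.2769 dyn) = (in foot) 0.02455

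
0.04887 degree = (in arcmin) 2.932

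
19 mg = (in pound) 4.189e-05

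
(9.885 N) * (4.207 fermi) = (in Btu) 3.942e-17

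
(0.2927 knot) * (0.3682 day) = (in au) 3.202e-08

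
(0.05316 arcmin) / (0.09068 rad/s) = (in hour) 4.737e-08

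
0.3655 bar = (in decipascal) 3.655e+05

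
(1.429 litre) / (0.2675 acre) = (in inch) 5.197e-05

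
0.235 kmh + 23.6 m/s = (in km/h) 85.19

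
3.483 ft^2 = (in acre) 7.996e-05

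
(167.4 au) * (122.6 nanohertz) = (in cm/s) 3.07e+08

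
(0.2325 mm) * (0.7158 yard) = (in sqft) 0.001638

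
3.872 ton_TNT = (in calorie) 3.872e+09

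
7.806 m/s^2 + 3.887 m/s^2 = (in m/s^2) 11.69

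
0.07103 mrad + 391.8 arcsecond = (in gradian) 0.1254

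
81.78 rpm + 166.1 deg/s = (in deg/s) 656.8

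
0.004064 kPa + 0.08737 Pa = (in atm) 4.097e-05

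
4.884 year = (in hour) 4.278e+04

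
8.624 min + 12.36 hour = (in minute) 750.2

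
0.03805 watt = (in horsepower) 5.103e-05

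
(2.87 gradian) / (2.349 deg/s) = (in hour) 0.0003054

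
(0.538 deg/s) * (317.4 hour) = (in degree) 6.147e+05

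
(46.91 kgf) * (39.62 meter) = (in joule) 1.823e+04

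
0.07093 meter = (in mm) 70.93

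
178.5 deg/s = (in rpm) 29.75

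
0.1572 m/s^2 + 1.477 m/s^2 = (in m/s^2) 1.634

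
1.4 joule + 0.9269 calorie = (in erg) 5.278e+07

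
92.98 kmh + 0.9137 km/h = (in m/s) 26.08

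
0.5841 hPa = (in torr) 0.4381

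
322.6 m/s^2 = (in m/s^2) 322.6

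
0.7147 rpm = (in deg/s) 4.288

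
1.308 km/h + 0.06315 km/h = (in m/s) 0.3809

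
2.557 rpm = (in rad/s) 0.2678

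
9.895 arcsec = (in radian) 4.797e-05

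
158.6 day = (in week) 22.66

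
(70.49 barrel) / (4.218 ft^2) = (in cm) 2860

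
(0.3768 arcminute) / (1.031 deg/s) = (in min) 0.0001015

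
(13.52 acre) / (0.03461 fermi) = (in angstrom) 1.581e+31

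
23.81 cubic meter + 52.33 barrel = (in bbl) 202.1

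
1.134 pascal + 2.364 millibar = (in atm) 0.002344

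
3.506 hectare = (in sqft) 3.774e+05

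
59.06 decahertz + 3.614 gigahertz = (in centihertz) 3.614e+11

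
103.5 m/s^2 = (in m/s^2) 103.5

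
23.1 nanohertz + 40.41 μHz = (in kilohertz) 4.043e-08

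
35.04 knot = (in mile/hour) 40.32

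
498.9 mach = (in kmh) 6.116e+05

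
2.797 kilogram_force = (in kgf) 2.797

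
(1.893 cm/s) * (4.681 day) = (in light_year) 8.092e-13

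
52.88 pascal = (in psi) 0.00767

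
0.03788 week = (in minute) 381.8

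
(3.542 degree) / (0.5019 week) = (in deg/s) 1.167e-05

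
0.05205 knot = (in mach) 7.864e-05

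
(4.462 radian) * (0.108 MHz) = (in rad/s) 4.819e+05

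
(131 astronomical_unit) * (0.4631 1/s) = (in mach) 2.665e+10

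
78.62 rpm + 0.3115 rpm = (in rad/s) 8.266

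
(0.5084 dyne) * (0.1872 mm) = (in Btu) 9.021e-13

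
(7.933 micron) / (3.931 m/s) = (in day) 2.336e-11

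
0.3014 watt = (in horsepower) 0.0004042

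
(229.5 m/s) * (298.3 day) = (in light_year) 6.252e-07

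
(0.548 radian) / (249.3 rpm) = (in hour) 5.831e-06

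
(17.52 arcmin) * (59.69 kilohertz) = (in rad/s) 304.2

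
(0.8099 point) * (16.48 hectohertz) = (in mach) 0.001383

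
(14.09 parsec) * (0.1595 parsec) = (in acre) 5.288e+29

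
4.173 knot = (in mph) 4.802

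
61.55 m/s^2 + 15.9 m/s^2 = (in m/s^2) 77.45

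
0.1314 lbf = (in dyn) 5.845e+04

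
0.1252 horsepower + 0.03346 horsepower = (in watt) 118.3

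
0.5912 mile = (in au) 6.36e-09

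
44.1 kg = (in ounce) 1556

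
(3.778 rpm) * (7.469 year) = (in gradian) 5.933e+09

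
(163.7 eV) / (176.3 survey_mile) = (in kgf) 9.426e-24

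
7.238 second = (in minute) 0.1206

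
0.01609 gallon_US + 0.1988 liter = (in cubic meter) 0.0002597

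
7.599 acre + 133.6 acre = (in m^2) 5.714e+05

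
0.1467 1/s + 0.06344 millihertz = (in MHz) 1.468e-07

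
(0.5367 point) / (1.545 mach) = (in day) 4.166e-12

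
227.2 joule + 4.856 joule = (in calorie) 55.46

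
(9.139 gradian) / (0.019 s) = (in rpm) 72.15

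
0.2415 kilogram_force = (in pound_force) 0.5324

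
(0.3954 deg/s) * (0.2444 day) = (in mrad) 1.457e+05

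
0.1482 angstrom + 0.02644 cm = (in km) 2.644e-07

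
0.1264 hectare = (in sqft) 1.361e+04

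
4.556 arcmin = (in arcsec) 273.4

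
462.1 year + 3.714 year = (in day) 1.7e+05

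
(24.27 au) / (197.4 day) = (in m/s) 2.129e+05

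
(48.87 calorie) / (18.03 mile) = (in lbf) 0.001584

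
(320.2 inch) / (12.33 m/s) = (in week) 1.091e-06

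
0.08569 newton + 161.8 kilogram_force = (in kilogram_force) 161.8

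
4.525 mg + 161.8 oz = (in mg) 4.587e+06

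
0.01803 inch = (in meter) 0.000458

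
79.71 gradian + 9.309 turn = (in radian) 59.74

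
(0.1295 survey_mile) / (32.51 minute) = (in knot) 0.2077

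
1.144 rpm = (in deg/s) 6.864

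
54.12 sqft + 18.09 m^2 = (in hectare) 0.002312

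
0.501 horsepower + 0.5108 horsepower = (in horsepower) 1.012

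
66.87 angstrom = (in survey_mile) 4.155e-12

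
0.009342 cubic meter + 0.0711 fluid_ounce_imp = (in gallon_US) 2.468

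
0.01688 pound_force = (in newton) 0.07509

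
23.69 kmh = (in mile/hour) 14.72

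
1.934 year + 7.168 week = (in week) 108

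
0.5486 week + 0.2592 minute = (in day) 3.84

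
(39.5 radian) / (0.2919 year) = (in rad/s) 4.291e-06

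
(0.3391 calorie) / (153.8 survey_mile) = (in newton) 5.732e-06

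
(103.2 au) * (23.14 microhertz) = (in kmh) 1.286e+09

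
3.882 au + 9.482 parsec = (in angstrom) 2.926e+27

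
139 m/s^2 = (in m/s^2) 139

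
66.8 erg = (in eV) 4.169e+13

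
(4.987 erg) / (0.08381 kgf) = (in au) 4.056e-18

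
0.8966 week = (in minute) 9038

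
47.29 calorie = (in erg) 1.979e+09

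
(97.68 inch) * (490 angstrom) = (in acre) 3.004e-11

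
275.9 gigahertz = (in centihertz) 2.759e+13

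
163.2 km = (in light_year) 1.725e-11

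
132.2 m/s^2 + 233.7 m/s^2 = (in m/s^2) 365.9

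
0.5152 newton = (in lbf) 0.1158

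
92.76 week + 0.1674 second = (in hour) 1.558e+04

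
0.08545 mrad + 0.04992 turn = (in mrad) 313.7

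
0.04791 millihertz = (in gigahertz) 4.791e-14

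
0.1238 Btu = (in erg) 1.306e+09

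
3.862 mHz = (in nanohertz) 3.862e+06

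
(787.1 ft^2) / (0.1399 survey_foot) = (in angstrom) 1.715e+13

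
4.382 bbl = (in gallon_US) 184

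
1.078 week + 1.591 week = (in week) 2.669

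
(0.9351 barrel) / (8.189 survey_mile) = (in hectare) 1.128e-09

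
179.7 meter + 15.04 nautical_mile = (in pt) 7.947e+07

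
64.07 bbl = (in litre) 1.019e+04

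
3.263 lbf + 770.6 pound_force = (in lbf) 773.9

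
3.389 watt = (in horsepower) 0.004545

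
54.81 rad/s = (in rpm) 523.4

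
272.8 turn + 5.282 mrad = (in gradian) 1.091e+05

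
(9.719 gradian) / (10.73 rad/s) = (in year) 4.512e-10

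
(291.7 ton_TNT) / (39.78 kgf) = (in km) 3.129e+06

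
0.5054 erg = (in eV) 3.154e+11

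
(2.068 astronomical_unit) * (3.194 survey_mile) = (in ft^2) 1.712e+16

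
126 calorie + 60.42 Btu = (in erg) 6.427e+11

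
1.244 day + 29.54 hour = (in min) 3564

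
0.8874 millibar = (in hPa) 0.8874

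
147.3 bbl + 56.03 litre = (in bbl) 147.7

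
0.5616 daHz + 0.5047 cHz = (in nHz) 5.621e+09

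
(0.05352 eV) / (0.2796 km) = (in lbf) 6.895e-24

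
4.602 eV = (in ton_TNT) 1.762e-28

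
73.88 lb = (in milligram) 3.351e+07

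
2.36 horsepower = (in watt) 1760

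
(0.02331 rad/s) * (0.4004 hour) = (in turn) 5.348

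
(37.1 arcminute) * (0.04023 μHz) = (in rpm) 4.146e-09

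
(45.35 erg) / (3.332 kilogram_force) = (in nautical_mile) 7.494e-11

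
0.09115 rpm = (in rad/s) 0.009545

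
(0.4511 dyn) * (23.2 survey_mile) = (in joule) 0.1684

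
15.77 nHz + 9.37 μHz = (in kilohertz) 9.386e-09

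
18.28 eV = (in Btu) 2.776e-21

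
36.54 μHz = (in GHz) 3.654e-14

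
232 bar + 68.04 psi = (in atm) 233.6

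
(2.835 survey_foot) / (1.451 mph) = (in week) 2.203e-06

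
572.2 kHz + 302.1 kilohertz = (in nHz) 8.743e+14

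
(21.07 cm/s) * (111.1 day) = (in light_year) 2.138e-10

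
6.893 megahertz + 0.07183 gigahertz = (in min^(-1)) 4.723e+09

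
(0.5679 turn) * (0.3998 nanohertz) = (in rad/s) 1.427e-09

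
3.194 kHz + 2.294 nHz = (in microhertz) 3.194e+09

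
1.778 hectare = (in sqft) 1.914e+05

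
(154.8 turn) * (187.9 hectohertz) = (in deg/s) 1.047e+09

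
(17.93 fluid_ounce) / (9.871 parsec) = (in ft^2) 1.874e-20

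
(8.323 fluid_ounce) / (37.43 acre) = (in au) 1.086e-20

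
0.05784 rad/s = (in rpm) 0.5523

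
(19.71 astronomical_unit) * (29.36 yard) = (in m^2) 7.916e+13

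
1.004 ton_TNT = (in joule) 4.201e+09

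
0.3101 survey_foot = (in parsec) 3.063e-18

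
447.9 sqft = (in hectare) 0.004161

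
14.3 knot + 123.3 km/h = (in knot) 80.88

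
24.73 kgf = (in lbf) 54.52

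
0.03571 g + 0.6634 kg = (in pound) 1.463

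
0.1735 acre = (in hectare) 0.07021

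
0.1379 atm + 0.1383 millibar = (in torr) 104.9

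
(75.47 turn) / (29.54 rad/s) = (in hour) 0.004459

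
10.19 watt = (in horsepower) 0.01367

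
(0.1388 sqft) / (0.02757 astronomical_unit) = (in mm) 3.126e-09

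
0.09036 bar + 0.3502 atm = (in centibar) 44.52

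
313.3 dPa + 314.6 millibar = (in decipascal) 3.149e+05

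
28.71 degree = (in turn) 0.07975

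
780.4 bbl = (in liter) 1.241e+05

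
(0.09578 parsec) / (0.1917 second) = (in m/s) 1.542e+16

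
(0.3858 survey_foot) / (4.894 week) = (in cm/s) 3.973e-06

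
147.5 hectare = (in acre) 364.5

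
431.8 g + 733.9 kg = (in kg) 734.3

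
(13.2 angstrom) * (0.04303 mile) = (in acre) 2.259e-11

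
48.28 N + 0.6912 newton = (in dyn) 4.897e+06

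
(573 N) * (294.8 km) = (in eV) 1.054e+27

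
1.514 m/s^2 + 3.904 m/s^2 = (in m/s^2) 5.418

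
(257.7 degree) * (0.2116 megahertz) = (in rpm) 9.088e+06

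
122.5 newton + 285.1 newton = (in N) 407.6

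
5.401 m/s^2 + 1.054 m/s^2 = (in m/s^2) 6.455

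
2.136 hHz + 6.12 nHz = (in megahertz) 0.0002136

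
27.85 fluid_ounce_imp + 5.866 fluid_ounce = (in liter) 0.9648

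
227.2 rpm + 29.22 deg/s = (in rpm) 232.1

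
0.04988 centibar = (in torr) 0.3741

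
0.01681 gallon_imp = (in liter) 0.07642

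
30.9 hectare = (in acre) 76.36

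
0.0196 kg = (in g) 19.6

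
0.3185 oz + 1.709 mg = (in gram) 9.031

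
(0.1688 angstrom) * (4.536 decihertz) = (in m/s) 7.657e-12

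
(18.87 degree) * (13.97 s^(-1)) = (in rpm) 43.94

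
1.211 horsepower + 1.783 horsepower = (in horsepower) 2.994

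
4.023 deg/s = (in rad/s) 0.07021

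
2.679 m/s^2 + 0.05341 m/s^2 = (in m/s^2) 2.732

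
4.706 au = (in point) 1.996e+15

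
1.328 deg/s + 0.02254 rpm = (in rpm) 0.2439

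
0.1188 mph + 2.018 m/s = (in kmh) 7.456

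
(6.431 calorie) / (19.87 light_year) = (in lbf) 3.218e-17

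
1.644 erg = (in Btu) 1.558e-10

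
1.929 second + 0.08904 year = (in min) 4.68e+04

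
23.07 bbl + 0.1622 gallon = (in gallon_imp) 806.9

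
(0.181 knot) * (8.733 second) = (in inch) 32.01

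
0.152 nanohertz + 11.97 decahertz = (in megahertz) 0.0001197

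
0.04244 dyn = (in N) 4.244e-07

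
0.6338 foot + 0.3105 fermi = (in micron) 1.932e+05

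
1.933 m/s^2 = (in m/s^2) 1.933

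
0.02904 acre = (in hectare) 0.01175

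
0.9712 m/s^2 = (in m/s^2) 0.9712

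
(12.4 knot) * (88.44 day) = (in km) 4.874e+04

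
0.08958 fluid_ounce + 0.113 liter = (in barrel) 0.0007274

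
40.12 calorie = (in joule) 167.9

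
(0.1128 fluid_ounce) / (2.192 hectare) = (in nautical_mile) 8.217e-14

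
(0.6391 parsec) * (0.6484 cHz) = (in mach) 3.755e+11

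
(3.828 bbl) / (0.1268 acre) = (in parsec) 3.844e-20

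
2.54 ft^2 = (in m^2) 0.236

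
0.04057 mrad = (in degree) 0.002324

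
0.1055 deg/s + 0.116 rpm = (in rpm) 0.1336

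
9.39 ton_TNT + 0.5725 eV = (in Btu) 3.724e+07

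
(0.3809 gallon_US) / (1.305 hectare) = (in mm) 0.0001105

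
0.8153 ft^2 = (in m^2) 0.07574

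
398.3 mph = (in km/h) 641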